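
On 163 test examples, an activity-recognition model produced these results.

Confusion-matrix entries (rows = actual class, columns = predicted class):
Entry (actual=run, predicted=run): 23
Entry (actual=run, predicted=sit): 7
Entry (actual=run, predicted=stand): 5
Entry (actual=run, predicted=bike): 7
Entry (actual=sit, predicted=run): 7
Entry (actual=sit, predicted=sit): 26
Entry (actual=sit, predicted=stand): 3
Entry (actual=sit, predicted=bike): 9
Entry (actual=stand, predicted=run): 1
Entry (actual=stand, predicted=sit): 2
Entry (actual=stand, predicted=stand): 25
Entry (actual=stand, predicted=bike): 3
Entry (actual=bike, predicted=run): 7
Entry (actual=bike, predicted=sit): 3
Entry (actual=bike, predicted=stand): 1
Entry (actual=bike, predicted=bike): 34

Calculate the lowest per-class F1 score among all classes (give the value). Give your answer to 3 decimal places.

Per-class F1 score (2·TP/(2·TP+FP+FN)):
  run: TP=23, FP=7+1+7=15, FN=7+5+7=19 → 46/80 = 0.5750
  sit: TP=26, FP=7+2+3=12, FN=7+3+9=19 → 52/83 = 0.6265
  stand: TP=25, FP=5+3+1=9, FN=1+2+3=6 → 50/65 = 0.7692
  bike: TP=34, FP=7+9+3=19, FN=7+3+1=11 → 68/98 = 0.6939
Lowest is class 'run' with F1 score = 0.575.

0.575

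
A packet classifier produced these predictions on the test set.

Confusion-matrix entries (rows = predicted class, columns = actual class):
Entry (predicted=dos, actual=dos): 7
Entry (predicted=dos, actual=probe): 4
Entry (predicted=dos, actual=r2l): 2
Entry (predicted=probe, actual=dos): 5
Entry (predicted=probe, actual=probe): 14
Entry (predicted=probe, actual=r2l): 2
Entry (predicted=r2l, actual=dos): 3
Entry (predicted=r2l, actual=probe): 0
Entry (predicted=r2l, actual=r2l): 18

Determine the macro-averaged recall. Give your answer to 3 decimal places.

0.688

Per-class recall (TP/(TP+FN)):
  dos: TP=7, FN=5+3=8 → 7/15 = 0.4667
  probe: TP=14, FN=4+0=4 → 14/18 = 0.7778
  r2l: TP=18, FN=2+2=4 → 18/22 = 0.8182
Macro-recall = mean = (0.4667 + 0.7778 + 0.8182) / 3 = 0.688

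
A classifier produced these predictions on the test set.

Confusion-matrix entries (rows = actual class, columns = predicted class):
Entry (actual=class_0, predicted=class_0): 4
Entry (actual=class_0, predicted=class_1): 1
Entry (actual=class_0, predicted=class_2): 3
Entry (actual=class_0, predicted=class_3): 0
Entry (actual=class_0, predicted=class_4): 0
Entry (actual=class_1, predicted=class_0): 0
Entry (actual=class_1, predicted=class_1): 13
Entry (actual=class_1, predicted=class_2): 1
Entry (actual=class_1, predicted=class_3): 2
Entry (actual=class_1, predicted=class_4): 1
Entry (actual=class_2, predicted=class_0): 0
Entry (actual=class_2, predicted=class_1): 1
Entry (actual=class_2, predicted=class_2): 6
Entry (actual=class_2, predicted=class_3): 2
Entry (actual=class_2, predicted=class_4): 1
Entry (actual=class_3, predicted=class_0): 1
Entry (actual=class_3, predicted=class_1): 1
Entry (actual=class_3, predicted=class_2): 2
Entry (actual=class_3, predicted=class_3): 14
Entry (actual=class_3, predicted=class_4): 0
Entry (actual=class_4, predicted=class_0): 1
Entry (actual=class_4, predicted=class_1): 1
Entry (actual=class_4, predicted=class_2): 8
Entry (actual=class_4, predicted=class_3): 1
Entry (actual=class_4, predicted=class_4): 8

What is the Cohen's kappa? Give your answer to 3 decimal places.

Observed agreement pₒ = trace/N = 45/72 = 0.6250
Expected agreement pₑ = Σ (rowᵢ·colᵢ)/N² = (8·6 + 17·17 + 10·20 + 18·19 + 19·10)/72² = 0.2062
κ = (pₒ − pₑ)/(1 − pₑ) = (0.6250 − 0.2062)/(1 − 0.2062) = 0.528

0.528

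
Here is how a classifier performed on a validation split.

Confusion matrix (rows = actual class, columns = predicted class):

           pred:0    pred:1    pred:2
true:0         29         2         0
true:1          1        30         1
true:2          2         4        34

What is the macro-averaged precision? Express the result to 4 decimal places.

0.9037

Per-class precision (TP/(TP+FP)):
  0: TP=29, FP=1+2=3 → 29/32 = 0.90625
  1: TP=30, FP=2+4=6 → 30/36 = 0.83333
  2: TP=34, FP=0+1=1 → 34/35 = 0.97143
Macro-precision = mean = (0.90625 + 0.83333 + 0.97143) / 3 = 0.9037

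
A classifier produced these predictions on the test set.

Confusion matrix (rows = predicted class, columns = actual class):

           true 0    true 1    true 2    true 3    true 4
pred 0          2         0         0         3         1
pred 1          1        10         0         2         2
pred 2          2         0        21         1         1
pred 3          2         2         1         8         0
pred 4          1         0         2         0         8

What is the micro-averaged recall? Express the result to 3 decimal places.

0.700

Micro-averaging pools counts across classes: ΣTP=49, ΣFP=21, ΣFN=21.
Micro-recall = TP/(TP+FN) on pooled counts = 0.700 (equals overall accuracy in single-label multiclass).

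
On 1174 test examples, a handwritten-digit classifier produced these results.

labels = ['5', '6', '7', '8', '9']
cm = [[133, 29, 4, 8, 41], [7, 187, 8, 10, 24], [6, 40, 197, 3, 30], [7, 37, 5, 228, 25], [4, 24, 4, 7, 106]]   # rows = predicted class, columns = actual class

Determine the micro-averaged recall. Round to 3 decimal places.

Micro-averaging pools counts across classes: ΣTP=851, ΣFP=323, ΣFN=323.
Micro-recall = TP/(TP+FN) on pooled counts = 0.725 (equals overall accuracy in single-label multiclass).

0.725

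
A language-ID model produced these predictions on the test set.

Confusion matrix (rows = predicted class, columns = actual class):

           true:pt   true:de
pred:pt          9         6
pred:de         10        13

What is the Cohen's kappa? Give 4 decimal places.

Observed agreement pₒ = trace/N = 22/38 = 0.57895
Expected agreement pₑ = Σ (rowᵢ·colᵢ)/N² = (19·15 + 19·23)/38² = 0.50000
κ = (pₒ − pₑ)/(1 − pₑ) = (0.57895 − 0.50000)/(1 − 0.50000) = 0.1579

0.1579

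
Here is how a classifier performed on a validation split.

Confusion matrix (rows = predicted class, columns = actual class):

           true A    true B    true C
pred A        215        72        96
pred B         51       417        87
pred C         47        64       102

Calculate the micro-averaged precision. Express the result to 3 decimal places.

Micro-averaging pools counts across classes: ΣTP=734, ΣFP=417, ΣFN=417.
Micro-precision = TP/(TP+FP) on pooled counts = 0.638 (equals overall accuracy in single-label multiclass).

0.638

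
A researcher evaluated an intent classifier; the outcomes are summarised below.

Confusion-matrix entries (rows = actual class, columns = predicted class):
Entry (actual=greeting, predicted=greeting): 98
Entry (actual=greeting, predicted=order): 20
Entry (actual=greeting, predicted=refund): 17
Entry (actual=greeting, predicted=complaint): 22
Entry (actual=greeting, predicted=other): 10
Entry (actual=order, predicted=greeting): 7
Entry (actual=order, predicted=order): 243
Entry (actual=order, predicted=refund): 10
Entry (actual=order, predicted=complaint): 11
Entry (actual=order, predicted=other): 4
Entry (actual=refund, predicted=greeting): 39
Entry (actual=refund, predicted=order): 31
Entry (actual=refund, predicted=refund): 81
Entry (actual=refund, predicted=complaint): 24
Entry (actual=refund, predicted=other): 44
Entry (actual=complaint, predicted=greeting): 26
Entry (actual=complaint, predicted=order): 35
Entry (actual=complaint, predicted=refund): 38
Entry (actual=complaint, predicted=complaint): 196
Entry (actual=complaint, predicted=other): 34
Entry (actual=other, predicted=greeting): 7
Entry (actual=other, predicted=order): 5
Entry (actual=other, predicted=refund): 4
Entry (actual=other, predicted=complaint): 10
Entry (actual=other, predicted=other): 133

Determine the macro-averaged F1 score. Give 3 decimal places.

0.632

Per-class F1 score (2·TP/(2·TP+FP+FN)):
  greeting: TP=98, FP=7+39+26+7=79, FN=20+17+22+10=69 → 196/344 = 0.5698
  order: TP=243, FP=20+31+35+5=91, FN=7+10+11+4=32 → 486/609 = 0.7980
  refund: TP=81, FP=17+10+38+4=69, FN=39+31+24+44=138 → 162/369 = 0.4390
  complaint: TP=196, FP=22+11+24+10=67, FN=26+35+38+34=133 → 392/592 = 0.6622
  other: TP=133, FP=10+4+44+34=92, FN=7+5+4+10=26 → 266/384 = 0.6927
Macro-F1 score = mean = (0.5698 + 0.7980 + 0.4390 + 0.6622 + 0.6927) / 5 = 0.632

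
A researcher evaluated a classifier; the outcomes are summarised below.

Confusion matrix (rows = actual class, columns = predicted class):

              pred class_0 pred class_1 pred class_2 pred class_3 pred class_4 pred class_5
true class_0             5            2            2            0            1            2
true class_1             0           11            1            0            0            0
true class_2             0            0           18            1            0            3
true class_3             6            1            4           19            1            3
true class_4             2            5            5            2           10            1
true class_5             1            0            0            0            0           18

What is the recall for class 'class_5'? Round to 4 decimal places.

One-vs-rest for 'class_5': TP = diagonal; FP = other classes predicted 'class_5'; FN = 'class_5' predicted as other.
recall = TP/(TP+FN).
class_5: TP=18, FN=1+0+0+0+0=1 → 18/19 = 0.94737

0.9474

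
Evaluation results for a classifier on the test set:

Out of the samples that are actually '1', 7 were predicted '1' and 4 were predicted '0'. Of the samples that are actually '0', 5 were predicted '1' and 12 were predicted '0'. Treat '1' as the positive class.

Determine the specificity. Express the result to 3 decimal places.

Specificity = TN/(TN+FP) = 12/(12+5) = 0.706

0.706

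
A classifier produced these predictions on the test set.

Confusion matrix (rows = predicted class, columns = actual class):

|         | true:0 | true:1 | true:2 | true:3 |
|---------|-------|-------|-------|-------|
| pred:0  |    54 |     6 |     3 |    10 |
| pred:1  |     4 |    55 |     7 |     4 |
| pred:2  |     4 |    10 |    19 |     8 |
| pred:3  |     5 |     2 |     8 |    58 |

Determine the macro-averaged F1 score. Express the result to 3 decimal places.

0.697

Per-class F1 score (2·TP/(2·TP+FP+FN)):
  0: TP=54, FP=6+3+10=19, FN=4+4+5=13 → 108/140 = 0.7714
  1: TP=55, FP=4+7+4=15, FN=6+10+2=18 → 110/143 = 0.7692
  2: TP=19, FP=4+10+8=22, FN=3+7+8=18 → 38/78 = 0.4872
  3: TP=58, FP=5+2+8=15, FN=10+4+8=22 → 116/153 = 0.7582
Macro-F1 score = mean = (0.7714 + 0.7692 + 0.4872 + 0.7582) / 4 = 0.697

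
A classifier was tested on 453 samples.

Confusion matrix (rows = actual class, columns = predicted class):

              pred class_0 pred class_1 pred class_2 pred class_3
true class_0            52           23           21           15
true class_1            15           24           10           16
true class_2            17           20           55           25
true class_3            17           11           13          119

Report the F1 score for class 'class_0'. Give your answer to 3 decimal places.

0.491

Take TP from the diagonal, FP from the rest of the 'class_0' prediction marginal, FN from the rest of the 'class_0' actual marginal.
F1 score = 2·TP/(2·TP+FP+FN).
class_0: TP=52, FP=15+17+17=49, FN=23+21+15=59 → 104/212 = 0.4906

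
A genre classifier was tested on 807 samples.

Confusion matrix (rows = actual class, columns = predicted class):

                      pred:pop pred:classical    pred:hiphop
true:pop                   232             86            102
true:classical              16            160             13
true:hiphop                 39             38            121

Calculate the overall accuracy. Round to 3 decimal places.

Accuracy = trace / total = (232+160+121=513) / 807 = 513/807 = 0.636

0.636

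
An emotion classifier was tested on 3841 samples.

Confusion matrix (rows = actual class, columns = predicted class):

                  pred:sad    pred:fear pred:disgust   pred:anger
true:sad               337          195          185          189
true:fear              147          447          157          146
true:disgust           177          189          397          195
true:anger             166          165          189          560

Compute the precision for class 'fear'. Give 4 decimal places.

0.4488

precision = TP/(TP+FP).
fear: TP=447, FP=195+189+165=549 → 447/996 = 0.44880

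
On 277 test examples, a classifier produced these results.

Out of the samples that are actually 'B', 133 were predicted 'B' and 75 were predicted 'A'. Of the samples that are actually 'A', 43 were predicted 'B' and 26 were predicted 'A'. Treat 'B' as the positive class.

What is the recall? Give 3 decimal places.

0.639

Recall = TP/(TP+FN) = 133/(133+75) = 133/208 = 0.639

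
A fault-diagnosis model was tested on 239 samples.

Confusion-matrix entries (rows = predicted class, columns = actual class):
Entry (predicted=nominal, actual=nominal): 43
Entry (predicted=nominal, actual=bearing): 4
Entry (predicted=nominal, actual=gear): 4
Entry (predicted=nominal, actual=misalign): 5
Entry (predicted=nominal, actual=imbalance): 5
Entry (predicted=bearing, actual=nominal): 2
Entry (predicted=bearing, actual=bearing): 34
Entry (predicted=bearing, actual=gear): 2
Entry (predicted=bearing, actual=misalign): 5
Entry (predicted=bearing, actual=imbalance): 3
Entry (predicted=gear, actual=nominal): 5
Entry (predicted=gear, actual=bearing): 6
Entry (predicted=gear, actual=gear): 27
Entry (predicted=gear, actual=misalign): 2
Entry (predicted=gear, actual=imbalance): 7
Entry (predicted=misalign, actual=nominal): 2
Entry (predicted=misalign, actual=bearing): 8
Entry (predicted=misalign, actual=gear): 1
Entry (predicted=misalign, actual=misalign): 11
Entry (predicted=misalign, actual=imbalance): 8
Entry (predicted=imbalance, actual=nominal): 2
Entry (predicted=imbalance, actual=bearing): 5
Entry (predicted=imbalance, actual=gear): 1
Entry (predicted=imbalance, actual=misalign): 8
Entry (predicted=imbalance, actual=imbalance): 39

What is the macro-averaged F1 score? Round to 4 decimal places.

Per-class F1 score (2·TP/(2·TP+FP+FN)):
  nominal: TP=43, FP=4+4+5+5=18, FN=2+5+2+2=11 → 86/115 = 0.74783
  bearing: TP=34, FP=2+2+5+3=12, FN=4+6+8+5=23 → 68/103 = 0.66019
  gear: TP=27, FP=5+6+2+7=20, FN=4+2+1+1=8 → 54/82 = 0.65854
  misalign: TP=11, FP=2+8+1+8=19, FN=5+5+2+8=20 → 22/61 = 0.36066
  imbalance: TP=39, FP=2+5+1+8=16, FN=5+3+7+8=23 → 78/117 = 0.66667
Macro-F1 score = mean = (0.74783 + 0.66019 + 0.65854 + 0.36066 + 0.66667) / 5 = 0.6188

0.6188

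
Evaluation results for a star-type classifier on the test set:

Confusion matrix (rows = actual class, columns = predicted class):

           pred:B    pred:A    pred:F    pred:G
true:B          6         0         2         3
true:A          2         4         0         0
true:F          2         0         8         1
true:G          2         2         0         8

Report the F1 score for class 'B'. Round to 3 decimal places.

F1 score = 2·TP/(2·TP+FP+FN).
B: TP=6, FP=2+2+2=6, FN=0+2+3=5 → 12/23 = 0.5217

0.522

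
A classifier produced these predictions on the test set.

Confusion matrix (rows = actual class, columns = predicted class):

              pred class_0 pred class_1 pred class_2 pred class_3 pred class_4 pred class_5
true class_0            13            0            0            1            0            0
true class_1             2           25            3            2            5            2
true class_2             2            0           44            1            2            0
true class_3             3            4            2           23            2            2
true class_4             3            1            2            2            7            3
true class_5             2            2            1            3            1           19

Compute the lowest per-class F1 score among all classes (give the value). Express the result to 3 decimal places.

0.400

Per-class F1 score (2·TP/(2·TP+FP+FN)):
  class_0: TP=13, FP=2+2+3+3+2=12, FN=0+0+1+0+0=1 → 26/39 = 0.6667
  class_1: TP=25, FP=0+0+4+1+2=7, FN=2+3+2+5+2=14 → 50/71 = 0.7042
  class_2: TP=44, FP=0+3+2+2+1=8, FN=2+0+1+2+0=5 → 88/101 = 0.8713
  class_3: TP=23, FP=1+2+1+2+3=9, FN=3+4+2+2+2=13 → 46/68 = 0.6765
  class_4: TP=7, FP=0+5+2+2+1=10, FN=3+1+2+2+3=11 → 14/35 = 0.4000
  class_5: TP=19, FP=0+2+0+2+3=7, FN=2+2+1+3+1=9 → 38/54 = 0.7037
Lowest is class 'class_4' with F1 score = 0.400.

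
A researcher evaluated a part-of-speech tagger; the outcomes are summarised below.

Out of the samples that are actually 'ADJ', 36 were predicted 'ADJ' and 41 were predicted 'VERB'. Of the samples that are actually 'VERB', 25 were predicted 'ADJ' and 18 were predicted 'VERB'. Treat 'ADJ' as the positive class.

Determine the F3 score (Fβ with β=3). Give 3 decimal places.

Fβ = (1+β²)·TP / ((1+β²)·TP + β²·FN + FP), with β²=9
= 10·36 / (10·36 + 9·41 + 25) = 0.477

0.477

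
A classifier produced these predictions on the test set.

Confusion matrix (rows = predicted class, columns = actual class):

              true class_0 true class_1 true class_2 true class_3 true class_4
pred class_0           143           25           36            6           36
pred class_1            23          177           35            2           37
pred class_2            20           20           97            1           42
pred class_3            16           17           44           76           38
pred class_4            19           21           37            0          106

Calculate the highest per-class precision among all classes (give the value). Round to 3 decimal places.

Per-class precision (TP/(TP+FP)):
  class_0: TP=143, FP=25+36+6+36=103 → 143/246 = 0.5813
  class_1: TP=177, FP=23+35+2+37=97 → 177/274 = 0.6460
  class_2: TP=97, FP=20+20+1+42=83 → 97/180 = 0.5389
  class_3: TP=76, FP=16+17+44+38=115 → 76/191 = 0.3979
  class_4: TP=106, FP=19+21+37+0=77 → 106/183 = 0.5792
Highest is class 'class_1' with precision = 0.646.

0.646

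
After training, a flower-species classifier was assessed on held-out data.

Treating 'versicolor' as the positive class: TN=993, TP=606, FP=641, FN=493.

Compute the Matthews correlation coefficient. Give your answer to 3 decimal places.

0.157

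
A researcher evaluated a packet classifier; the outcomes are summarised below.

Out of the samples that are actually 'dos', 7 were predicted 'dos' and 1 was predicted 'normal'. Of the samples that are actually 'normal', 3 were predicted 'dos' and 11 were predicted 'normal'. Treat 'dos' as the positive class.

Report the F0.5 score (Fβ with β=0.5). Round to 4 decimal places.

Fβ = (1+β²)·TP / ((1+β²)·TP + β²·FN + FP), with β²=1/4
= 1.25·7 / (1.25·7 + 0.25·1 + 3) = 0.7292

0.7292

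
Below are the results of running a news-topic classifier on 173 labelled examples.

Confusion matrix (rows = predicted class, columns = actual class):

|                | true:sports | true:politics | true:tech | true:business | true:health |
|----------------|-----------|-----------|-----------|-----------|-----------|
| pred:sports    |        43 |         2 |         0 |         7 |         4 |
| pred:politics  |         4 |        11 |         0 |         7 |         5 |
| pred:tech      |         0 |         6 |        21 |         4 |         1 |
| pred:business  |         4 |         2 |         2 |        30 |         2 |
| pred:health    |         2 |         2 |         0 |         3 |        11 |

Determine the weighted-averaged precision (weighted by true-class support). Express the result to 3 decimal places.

0.679

Per-class precision (TP/(TP+FP)):
  sports: TP=43, FP=2+0+7+4=13 → 43/56 = 0.7679
  politics: TP=11, FP=4+0+7+5=16 → 11/27 = 0.4074
  tech: TP=21, FP=0+6+4+1=11 → 21/32 = 0.6563
  business: TP=30, FP=4+2+2+2=10 → 30/40 = 0.7500
  health: TP=11, FP=2+2+0+3=7 → 11/18 = 0.6111
Weighted-precision = Σ (supportᵢ/N)·precisionᵢ with N=173: (53/173)·0.7679 + (23/173)·0.4074 + (23/173)·0.6563 + (51/173)·0.7500 + (23/173)·0.6111 = 0.679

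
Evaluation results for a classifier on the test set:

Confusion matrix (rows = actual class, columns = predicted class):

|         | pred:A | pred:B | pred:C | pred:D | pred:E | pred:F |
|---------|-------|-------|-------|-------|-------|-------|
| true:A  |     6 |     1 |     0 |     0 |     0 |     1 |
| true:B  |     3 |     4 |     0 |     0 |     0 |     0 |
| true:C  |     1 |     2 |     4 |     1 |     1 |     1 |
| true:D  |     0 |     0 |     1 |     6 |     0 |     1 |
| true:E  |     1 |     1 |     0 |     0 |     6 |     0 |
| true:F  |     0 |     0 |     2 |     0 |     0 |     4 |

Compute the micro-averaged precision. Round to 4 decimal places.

Micro-averaging pools counts across classes: ΣTP=30, ΣFP=17, ΣFN=17.
Micro-precision = TP/(TP+FP) on pooled counts = 0.6383 (equals overall accuracy in single-label multiclass).

0.6383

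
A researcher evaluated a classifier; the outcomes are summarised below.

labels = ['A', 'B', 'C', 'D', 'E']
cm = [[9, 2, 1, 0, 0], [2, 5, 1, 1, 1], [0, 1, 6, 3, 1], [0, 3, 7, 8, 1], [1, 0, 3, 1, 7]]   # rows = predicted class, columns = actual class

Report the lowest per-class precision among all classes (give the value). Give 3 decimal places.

0.421

Per-class precision (TP/(TP+FP)):
  A: TP=9, FP=2+1+0+0=3 → 9/12 = 0.7500
  B: TP=5, FP=2+1+1+1=5 → 5/10 = 0.5000
  C: TP=6, FP=0+1+3+1=5 → 6/11 = 0.5455
  D: TP=8, FP=0+3+7+1=11 → 8/19 = 0.4211
  E: TP=7, FP=1+0+3+1=5 → 7/12 = 0.5833
Lowest is class 'D' with precision = 0.421.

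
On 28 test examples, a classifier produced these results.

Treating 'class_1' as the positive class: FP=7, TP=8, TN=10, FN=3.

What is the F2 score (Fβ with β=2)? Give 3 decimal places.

0.678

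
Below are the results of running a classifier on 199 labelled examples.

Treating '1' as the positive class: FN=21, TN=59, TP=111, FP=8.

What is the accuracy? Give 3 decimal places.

0.854

Accuracy = (TP+TN)/N = (111+59)/199 = 0.854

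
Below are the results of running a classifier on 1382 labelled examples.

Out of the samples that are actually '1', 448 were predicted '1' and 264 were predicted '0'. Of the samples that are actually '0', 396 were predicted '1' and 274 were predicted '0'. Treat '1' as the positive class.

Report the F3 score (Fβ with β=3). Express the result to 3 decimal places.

0.618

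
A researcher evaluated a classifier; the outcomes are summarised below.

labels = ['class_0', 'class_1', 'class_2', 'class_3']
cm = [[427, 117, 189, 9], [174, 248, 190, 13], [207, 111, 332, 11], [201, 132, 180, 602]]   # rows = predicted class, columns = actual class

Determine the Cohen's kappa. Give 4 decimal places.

Observed agreement pₒ = trace/N = 1609/3143 = 0.51193
Expected agreement pₑ = Σ (rowᵢ·colᵢ)/N² = (1009·742 + 608·625 + 891·661 + 635·1115)/3143² = 0.24555
κ = (pₒ − pₑ)/(1 − pₑ) = (0.51193 − 0.24555)/(1 − 0.24555) = 0.3531

0.3531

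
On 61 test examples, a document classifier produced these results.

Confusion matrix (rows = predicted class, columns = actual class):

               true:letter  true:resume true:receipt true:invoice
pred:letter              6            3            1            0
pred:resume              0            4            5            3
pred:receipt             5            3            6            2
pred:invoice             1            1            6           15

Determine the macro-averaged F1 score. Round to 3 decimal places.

Per-class F1 score (2·TP/(2·TP+FP+FN)):
  letter: TP=6, FP=3+1+0=4, FN=0+5+1=6 → 12/22 = 0.5455
  resume: TP=4, FP=0+5+3=8, FN=3+3+1=7 → 8/23 = 0.3478
  receipt: TP=6, FP=5+3+2=10, FN=1+5+6=12 → 12/34 = 0.3529
  invoice: TP=15, FP=1+1+6=8, FN=0+3+2=5 → 30/43 = 0.6977
Macro-F1 score = mean = (0.5455 + 0.3478 + 0.3529 + 0.6977) / 4 = 0.486

0.486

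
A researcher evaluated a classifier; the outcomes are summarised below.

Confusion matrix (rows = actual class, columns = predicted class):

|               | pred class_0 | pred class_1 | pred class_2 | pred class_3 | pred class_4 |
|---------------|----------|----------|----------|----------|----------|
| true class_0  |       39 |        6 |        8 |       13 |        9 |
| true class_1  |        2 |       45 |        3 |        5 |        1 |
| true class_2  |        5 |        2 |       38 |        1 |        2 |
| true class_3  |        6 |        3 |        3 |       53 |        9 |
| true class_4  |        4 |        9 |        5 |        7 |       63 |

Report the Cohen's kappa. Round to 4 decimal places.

Observed agreement pₒ = trace/N = 238/341 = 0.69795
Expected agreement pₑ = Σ (rowᵢ·colᵢ)/N² = (75·56 + 56·65 + 48·57 + 74·79 + 88·84)/341² = 0.20480
κ = (pₒ − pₑ)/(1 − pₑ) = (0.69795 − 0.20480)/(1 − 0.20480) = 0.6202

0.6202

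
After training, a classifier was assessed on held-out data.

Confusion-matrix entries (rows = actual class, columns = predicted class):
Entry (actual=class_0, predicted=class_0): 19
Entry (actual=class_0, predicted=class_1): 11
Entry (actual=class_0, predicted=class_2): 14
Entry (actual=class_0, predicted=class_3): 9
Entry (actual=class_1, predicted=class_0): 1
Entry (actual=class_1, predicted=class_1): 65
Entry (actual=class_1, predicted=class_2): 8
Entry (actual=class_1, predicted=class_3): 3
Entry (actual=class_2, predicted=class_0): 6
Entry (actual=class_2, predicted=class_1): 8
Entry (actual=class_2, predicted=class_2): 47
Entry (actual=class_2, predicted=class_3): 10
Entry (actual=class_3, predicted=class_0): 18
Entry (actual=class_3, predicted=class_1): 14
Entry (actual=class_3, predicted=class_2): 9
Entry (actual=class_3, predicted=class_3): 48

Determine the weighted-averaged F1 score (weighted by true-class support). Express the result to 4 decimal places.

0.6086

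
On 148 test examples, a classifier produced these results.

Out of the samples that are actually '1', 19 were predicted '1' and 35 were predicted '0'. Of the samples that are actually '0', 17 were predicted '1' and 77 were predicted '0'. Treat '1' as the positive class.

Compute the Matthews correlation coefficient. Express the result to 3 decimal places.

0.192

MCC = (TP·TN − FP·FN) / √((TP+FP)(TP+FN)(TN+FP)(TN+FN))
Numerator = 19·77 − 17·35 = 868
Denominator = √(36·54·94·112) = √20466432 = 4523.9841
MCC = 868 / 4523.9841 = 0.192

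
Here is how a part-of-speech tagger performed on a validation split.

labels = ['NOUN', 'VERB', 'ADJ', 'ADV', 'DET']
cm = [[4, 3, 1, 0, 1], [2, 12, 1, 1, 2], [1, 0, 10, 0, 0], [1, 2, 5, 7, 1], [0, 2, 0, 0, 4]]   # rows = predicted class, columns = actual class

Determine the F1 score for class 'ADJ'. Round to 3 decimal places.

0.714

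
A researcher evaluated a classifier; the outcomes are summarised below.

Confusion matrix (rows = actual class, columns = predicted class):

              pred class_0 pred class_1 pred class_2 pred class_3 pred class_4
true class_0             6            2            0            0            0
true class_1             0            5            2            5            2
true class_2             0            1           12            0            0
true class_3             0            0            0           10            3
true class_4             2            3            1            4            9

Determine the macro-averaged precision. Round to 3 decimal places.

Per-class precision (TP/(TP+FP)):
  class_0: TP=6, FP=0+0+0+2=2 → 6/8 = 0.7500
  class_1: TP=5, FP=2+1+0+3=6 → 5/11 = 0.4545
  class_2: TP=12, FP=0+2+0+1=3 → 12/15 = 0.8000
  class_3: TP=10, FP=0+5+0+4=9 → 10/19 = 0.5263
  class_4: TP=9, FP=0+2+0+3=5 → 9/14 = 0.6429
Macro-precision = mean = (0.7500 + 0.4545 + 0.8000 + 0.5263 + 0.6429) / 5 = 0.635

0.635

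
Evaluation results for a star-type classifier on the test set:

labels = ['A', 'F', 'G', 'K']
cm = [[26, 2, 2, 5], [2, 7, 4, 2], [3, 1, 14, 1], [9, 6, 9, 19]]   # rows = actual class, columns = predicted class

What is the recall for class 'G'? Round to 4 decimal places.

recall = TP/(TP+FN).
G: TP=14, FN=3+1+1=5 → 14/19 = 0.73684

0.7368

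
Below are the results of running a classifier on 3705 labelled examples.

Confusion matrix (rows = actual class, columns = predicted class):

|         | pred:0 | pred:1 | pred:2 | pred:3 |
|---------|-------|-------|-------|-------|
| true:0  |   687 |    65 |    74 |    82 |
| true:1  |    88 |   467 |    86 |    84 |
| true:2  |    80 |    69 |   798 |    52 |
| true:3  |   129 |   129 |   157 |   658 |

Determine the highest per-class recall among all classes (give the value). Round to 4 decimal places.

Per-class recall (TP/(TP+FN)):
  0: TP=687, FN=65+74+82=221 → 687/908 = 0.75661
  1: TP=467, FN=88+86+84=258 → 467/725 = 0.64414
  2: TP=798, FN=80+69+52=201 → 798/999 = 0.79880
  3: TP=658, FN=129+129+157=415 → 658/1073 = 0.61323
Highest is class '2' with recall = 0.7988.

0.7988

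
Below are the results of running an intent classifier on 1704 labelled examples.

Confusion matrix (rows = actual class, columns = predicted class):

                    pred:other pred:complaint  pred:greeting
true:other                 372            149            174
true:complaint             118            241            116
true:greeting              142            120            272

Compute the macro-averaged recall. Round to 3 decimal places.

Per-class recall (TP/(TP+FN)):
  other: TP=372, FN=149+174=323 → 372/695 = 0.5353
  complaint: TP=241, FN=118+116=234 → 241/475 = 0.5074
  greeting: TP=272, FN=142+120=262 → 272/534 = 0.5094
Macro-recall = mean = (0.5353 + 0.5074 + 0.5094) / 3 = 0.517

0.517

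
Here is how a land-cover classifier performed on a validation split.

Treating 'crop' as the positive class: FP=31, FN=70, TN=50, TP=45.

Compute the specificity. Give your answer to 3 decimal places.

0.617

Specificity = TN/(TN+FP) = 50/(50+31) = 0.617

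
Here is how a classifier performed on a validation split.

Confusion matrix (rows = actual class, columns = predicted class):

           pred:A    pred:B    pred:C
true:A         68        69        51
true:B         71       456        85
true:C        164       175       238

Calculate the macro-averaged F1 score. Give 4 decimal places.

Per-class F1 score (2·TP/(2·TP+FP+FN)):
  A: TP=68, FP=71+164=235, FN=69+51=120 → 136/491 = 0.27699
  B: TP=456, FP=69+175=244, FN=71+85=156 → 912/1312 = 0.69512
  C: TP=238, FP=51+85=136, FN=164+175=339 → 476/951 = 0.50053
Macro-F1 score = mean = (0.27699 + 0.69512 + 0.50053) / 3 = 0.4909

0.4909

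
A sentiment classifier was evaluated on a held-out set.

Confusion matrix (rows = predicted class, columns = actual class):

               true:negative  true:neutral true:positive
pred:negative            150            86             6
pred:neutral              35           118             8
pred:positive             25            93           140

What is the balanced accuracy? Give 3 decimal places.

Balanced accuracy = mean of per-class recall.
  negative: recall = 150/210 = 0.7143
  neutral: recall = 118/297 = 0.3973
  positive: recall = 140/154 = 0.9091
Mean = (0.7143 + 0.3973 + 0.9091) / 3 = 0.674

0.674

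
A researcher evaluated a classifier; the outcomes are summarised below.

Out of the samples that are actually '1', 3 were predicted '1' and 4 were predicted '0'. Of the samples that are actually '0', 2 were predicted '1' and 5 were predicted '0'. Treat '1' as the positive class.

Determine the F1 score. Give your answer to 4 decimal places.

Precision = TP/(TP+FP) = 3/5 = 0.6000
Recall = TP/(TP+FN) = 3/7 = 0.4286
F1 = 2·TP/(2·TP+FP+FN) = 6/12 = 0.5000

0.5000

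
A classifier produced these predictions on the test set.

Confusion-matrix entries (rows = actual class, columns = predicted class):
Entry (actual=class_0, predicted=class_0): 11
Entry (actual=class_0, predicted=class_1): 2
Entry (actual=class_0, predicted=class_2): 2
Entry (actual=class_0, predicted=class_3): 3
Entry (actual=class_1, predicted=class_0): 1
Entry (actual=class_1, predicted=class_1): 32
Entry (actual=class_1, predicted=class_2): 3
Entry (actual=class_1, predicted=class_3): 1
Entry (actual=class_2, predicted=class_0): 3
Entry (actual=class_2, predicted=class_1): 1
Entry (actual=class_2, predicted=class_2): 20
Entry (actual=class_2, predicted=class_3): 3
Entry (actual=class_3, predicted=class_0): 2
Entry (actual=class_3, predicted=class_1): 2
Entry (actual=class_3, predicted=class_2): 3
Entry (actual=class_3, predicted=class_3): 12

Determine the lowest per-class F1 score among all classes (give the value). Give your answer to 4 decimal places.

0.6286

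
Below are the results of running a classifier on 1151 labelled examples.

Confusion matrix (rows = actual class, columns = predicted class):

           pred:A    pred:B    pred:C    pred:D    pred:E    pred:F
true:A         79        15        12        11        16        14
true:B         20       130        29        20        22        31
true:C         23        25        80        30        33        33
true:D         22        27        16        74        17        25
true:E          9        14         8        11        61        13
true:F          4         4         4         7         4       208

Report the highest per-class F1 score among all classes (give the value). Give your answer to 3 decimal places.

Per-class F1 score (2·TP/(2·TP+FP+FN)):
  A: TP=79, FP=20+23+22+9+4=78, FN=15+12+11+16+14=68 → 158/304 = 0.5197
  B: TP=130, FP=15+25+27+14+4=85, FN=20+29+20+22+31=122 → 260/467 = 0.5567
  C: TP=80, FP=12+29+16+8+4=69, FN=23+25+30+33+33=144 → 160/373 = 0.4290
  D: TP=74, FP=11+20+30+11+7=79, FN=22+27+16+17+25=107 → 148/334 = 0.4431
  E: TP=61, FP=16+22+33+17+4=92, FN=9+14+8+11+13=55 → 122/269 = 0.4535
  F: TP=208, FP=14+31+33+25+13=116, FN=4+4+4+7+4=23 → 416/555 = 0.7495
Highest is class 'F' with F1 score = 0.750.

0.750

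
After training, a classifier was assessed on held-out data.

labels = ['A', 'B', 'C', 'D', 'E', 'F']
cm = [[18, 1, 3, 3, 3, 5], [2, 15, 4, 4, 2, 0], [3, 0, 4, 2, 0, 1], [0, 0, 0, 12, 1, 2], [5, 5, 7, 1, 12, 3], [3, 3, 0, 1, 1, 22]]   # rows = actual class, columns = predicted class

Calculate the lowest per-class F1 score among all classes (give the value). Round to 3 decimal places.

0.286

Per-class F1 score (2·TP/(2·TP+FP+FN)):
  A: TP=18, FP=2+3+0+5+3=13, FN=1+3+3+3+5=15 → 36/64 = 0.5625
  B: TP=15, FP=1+0+0+5+3=9, FN=2+4+4+2+0=12 → 30/51 = 0.5882
  C: TP=4, FP=3+4+0+7+0=14, FN=3+0+2+0+1=6 → 8/28 = 0.2857
  D: TP=12, FP=3+4+2+1+1=11, FN=0+0+0+1+2=3 → 24/38 = 0.6316
  E: TP=12, FP=3+2+0+1+1=7, FN=5+5+7+1+3=21 → 24/52 = 0.4615
  F: TP=22, FP=5+0+1+2+3=11, FN=3+3+0+1+1=8 → 44/63 = 0.6984
Lowest is class 'C' with F1 score = 0.286.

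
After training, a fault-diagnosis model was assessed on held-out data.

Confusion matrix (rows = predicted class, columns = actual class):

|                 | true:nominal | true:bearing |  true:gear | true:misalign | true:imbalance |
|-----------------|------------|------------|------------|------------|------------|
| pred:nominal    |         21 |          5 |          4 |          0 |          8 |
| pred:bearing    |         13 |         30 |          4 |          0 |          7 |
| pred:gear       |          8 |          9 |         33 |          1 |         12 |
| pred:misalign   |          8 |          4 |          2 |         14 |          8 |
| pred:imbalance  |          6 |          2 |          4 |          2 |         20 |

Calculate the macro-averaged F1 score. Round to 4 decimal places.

0.5203

Per-class F1 score (2·TP/(2·TP+FP+FN)):
  nominal: TP=21, FP=5+4+0+8=17, FN=13+8+8+6=35 → 42/94 = 0.44681
  bearing: TP=30, FP=13+4+0+7=24, FN=5+9+4+2=20 → 60/104 = 0.57692
  gear: TP=33, FP=8+9+1+12=30, FN=4+4+2+4=14 → 66/110 = 0.60000
  misalign: TP=14, FP=8+4+2+8=22, FN=0+0+1+2=3 → 28/53 = 0.52830
  imbalance: TP=20, FP=6+2+4+2=14, FN=8+7+12+8=35 → 40/89 = 0.44944
Macro-F1 score = mean = (0.44681 + 0.57692 + 0.60000 + 0.52830 + 0.44944) / 5 = 0.5203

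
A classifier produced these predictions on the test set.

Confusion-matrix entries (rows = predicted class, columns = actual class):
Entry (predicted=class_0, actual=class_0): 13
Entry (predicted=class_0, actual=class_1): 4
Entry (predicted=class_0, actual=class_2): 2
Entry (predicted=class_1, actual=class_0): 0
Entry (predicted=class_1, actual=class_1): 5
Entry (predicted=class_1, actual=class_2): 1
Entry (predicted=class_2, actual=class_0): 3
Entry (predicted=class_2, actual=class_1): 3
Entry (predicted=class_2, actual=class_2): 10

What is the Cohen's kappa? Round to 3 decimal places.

Observed agreement pₒ = trace/N = 28/41 = 0.6829
Expected agreement pₑ = Σ (rowᵢ·colᵢ)/N² = (16·19 + 12·6 + 13·16)/41² = 0.3474
κ = (pₒ − pₑ)/(1 − pₑ) = (0.6829 − 0.3474)/(1 − 0.3474) = 0.514

0.514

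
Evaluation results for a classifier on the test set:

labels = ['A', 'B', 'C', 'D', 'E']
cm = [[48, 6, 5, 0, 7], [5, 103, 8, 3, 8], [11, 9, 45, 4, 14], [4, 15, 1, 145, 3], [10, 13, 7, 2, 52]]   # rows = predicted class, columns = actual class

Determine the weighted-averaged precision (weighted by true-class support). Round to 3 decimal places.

0.750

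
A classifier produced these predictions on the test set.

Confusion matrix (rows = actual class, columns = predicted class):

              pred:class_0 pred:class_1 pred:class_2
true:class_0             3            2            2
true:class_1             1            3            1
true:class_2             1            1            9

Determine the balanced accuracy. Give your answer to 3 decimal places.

Balanced accuracy = mean of per-class recall.
  class_0: recall = 3/7 = 0.4286
  class_1: recall = 3/5 = 0.6000
  class_2: recall = 9/11 = 0.8182
Mean = (0.4286 + 0.6000 + 0.8182) / 3 = 0.616

0.616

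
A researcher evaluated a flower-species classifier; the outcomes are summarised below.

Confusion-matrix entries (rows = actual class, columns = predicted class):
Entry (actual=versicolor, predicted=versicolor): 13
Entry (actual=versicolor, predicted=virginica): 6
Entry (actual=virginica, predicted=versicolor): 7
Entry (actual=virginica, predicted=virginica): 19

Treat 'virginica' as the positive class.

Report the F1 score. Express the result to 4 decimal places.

0.7451

Precision = TP/(TP+FP) = 19/25 = 0.7600
Recall = TP/(TP+FN) = 19/26 = 0.7308
F1 = 2·TP/(2·TP+FP+FN) = 38/51 = 0.7451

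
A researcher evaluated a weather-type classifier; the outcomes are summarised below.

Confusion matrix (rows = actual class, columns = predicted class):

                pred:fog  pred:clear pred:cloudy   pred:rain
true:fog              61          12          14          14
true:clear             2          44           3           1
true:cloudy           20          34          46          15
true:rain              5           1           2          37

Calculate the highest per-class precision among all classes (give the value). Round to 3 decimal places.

Per-class precision (TP/(TP+FP)):
  fog: TP=61, FP=2+20+5=27 → 61/88 = 0.6932
  clear: TP=44, FP=12+34+1=47 → 44/91 = 0.4835
  cloudy: TP=46, FP=14+3+2=19 → 46/65 = 0.7077
  rain: TP=37, FP=14+1+15=30 → 37/67 = 0.5522
Highest is class 'cloudy' with precision = 0.708.

0.708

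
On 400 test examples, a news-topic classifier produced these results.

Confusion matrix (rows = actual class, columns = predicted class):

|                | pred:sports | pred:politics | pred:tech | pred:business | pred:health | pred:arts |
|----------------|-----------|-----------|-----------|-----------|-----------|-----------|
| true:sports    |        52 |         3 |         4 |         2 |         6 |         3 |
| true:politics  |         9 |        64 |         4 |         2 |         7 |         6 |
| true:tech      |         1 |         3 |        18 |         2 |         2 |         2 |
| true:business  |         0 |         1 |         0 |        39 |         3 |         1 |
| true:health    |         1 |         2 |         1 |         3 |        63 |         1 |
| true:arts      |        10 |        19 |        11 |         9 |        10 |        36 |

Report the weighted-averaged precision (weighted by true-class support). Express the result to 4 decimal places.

Per-class precision (TP/(TP+FP)):
  sports: TP=52, FP=9+1+0+1+10=21 → 52/73 = 0.71233
  politics: TP=64, FP=3+3+1+2+19=28 → 64/92 = 0.69565
  tech: TP=18, FP=4+4+0+1+11=20 → 18/38 = 0.47368
  business: TP=39, FP=2+2+2+3+9=18 → 39/57 = 0.68421
  health: TP=63, FP=6+7+2+3+10=28 → 63/91 = 0.69231
  arts: TP=36, FP=3+6+2+1+1=13 → 36/49 = 0.73469
Weighted-precision = Σ (supportᵢ/N)·precisionᵢ with N=400: (70/400)·0.71233 + (92/400)·0.69565 + (28/400)·0.47368 + (44/400)·0.68421 + (71/400)·0.69231 + (95/400)·0.73469 = 0.6905

0.6905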